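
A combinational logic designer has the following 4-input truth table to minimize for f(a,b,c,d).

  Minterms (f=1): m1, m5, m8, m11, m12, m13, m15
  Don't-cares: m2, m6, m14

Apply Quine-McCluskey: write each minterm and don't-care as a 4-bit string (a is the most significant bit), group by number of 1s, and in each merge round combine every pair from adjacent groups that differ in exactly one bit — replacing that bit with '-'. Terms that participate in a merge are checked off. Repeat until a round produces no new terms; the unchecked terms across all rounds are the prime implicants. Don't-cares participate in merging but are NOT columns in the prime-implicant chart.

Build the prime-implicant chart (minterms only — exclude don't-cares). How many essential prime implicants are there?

3

[col 0] 0001*, 0010*, 0101*, 0110*, 1000*, 1011*, 1100*, 1101*, 1110*, 1111*
[col 1] -101, -110, 0-01, 0-10, 1-00, 1-11, 11-0*, 11-1*, 110-*, 111-*
[col 2] 11--
Prime implicants: -101, -110, 0-01, 0-10, 1-00, 1-11, 11--
PI chart (minterm → PIs covering it):
  1 | 0-01  (sole → essential)
  5 | -101,0-01
  8 | 1-00  (sole → essential)
  11 | 1-11  (sole → essential)
  12 | 1-00,11--
  13 | -101,11--
  15 | 1-11,11--
Essential prime implicants: 0-01, 1-00, 1-11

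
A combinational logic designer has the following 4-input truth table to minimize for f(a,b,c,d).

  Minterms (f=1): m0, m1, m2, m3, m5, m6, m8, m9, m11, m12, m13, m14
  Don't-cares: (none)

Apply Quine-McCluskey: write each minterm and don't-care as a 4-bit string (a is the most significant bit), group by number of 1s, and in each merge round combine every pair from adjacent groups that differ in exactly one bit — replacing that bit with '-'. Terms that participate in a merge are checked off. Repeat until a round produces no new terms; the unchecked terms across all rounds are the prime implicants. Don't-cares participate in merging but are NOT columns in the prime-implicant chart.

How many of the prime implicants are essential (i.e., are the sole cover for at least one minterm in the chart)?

size-2^0 implicants → 0000(✓)  0001(✓)  0010(✓)  0011(✓)  0101(✓)  0110(✓)  1000(✓)  1001(✓)  1011(✓)  1100(✓)  1101(✓)  1110(✓)
size-2^1 implicants → -000(✓)  -001(✓)  -011(✓)  -101(✓)  -110  0-01(✓)  0-10  00-0(✓)  00-1(✓)  000-(✓)  001-(✓)  1-00(✓)  1-01(✓)  10-1(✓)  100-(✓)  11-0  110-(✓)
size-2^2 implicants → --01  -0-1  -00-  00--  1-0-
Unchecked terms (primes): --01, -0-1, -00-, -110, 0-10, 00--, 1-0-, 11-0
Minterm coverage:
  m0 ⊆ -00-,00--
  m1 ⊆ --01,-0-1,-00-,00--
  m2 ⊆ 0-10,00--
  m3 ⊆ -0-1,00--
  m5 ⊆ --01 [E]
  m6 ⊆ -110,0-10
  m8 ⊆ -00-,1-0-
  m9 ⊆ --01,-0-1,-00-,1-0-
  m11 ⊆ -0-1 [E]
  m12 ⊆ 1-0-,11-0
  m13 ⊆ --01,1-0-
  m14 ⊆ -110,11-0
E = {--01, -0-1}

2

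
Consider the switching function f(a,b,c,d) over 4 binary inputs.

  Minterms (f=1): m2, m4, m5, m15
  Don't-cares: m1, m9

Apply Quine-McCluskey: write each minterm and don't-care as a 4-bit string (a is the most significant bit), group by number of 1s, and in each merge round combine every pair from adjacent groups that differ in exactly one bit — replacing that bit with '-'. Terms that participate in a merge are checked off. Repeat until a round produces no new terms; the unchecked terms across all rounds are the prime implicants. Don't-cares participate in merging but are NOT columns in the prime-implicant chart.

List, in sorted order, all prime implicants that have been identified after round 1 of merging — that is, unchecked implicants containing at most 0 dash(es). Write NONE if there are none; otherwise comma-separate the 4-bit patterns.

size-2^0 implicants → 0001(✓)  0010  0100(✓)  0101(✓)  1001(✓)  1111
size-2^1 implicants → -001  0-01  010-
Unchecked terms (primes): -001, 0-01, 0010, 010-, 1111

0010, 1111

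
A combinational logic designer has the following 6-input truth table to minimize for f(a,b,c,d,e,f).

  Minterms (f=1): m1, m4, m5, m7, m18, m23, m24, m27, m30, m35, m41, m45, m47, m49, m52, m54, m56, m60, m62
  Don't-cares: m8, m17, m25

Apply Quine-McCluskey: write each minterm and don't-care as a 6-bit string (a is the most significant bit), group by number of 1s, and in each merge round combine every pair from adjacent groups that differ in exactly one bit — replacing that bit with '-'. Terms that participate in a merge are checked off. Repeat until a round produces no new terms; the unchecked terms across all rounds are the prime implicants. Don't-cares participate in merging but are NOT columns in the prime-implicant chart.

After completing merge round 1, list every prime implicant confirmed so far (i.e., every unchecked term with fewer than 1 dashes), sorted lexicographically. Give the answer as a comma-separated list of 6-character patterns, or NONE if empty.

size-2^0 implicants → 000001(✓)  000100(✓)  000101(✓)  000111(✓)  001000(✓)  010001(✓)  010010  010111(✓)  011000(✓)  011001(✓)  011011(✓)  011110(✓)  100011  101001(✓)  101101(✓)  101111(✓)  110001(✓)  110100(✓)  110110(✓)  111000(✓)  111100(✓)  111110(✓)
size-2^1 implicants → -10001  -11000  -11110  0-0001  0-0111  0-1000  000-01  0001-1  00010-  01-001  0110-1  01100-  101-01  1011-1  11-100(✓)  11-110(✓)  1101-0(✓)  111-00  1111-0(✓)
size-2^2 implicants → 11-1-0
Unchecked terms (primes): -10001, -11000, -11110, 0-0001, 0-0111, 0-1000, 000-01, 0001-1, 00010-, 01-001, 010010, 0110-1, 01100-, 100011, 101-01, 1011-1, 11-1-0, 111-00

010010, 100011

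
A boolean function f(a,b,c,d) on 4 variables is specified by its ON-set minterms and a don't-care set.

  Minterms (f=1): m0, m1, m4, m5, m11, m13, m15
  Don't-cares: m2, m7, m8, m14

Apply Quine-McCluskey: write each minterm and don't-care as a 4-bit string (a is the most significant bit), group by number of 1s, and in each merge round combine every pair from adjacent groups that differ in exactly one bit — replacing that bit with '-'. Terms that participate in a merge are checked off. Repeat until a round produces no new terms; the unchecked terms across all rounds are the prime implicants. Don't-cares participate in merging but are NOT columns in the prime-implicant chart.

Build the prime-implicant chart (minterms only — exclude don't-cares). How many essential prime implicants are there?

[col 0] 0000*, 0001*, 0010*, 0100*, 0101*, 0111*, 1000*, 1011*, 1101*, 1110*, 1111*
[col 1] -000, -101*, -111*, 0-00*, 0-01*, 00-0, 000-*, 01-1*, 010-*, 1-11, 11-1*, 111-
[col 2] -1-1, 0-0-
Prime implicants: -000, -1-1, 0-0-, 00-0, 1-11, 111-
PI chart (minterm → PIs covering it):
  0 | -000,0-0-,00-0
  1 | 0-0-  (sole → essential)
  4 | 0-0-  (sole → essential)
  5 | -1-1,0-0-
  11 | 1-11  (sole → essential)
  13 | -1-1  (sole → essential)
  15 | -1-1,1-11,111-
Essential prime implicants: -1-1, 0-0-, 1-11

3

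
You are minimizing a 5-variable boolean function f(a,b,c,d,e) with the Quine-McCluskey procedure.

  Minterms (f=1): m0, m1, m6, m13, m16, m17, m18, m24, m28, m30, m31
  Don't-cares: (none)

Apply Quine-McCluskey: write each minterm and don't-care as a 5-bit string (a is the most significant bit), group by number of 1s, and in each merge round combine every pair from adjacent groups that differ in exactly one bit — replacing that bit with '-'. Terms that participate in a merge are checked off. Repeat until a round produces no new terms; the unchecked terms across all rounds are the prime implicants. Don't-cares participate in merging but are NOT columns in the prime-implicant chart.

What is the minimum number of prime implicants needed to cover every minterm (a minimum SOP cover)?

6

Round 0: 00000✓ 00001✓ 00110 01101 10000✓ 10001✓ 10010✓ 11000✓ 11100✓ 11110✓ 11111✓
Round 1: -0000✓ -0001✓ 0000-✓ 1-000 100-0 1000-✓ 11-00 111-0 1111-
Round 2: -000-
PIs = {-000-, 00110, 01101, 1-000, 100-0, 11-00, 111-0, 1111-}
Coverage chart:
  m0: -000- ←essential
  m1: -000- ←essential
  m6: 00110 ←essential
  m13: 01101 ←essential
  m16: -000-,1-000,100-0
  m17: -000- ←essential
  m18: 100-0 ←essential
  m24: 1-000,11-00
  m28: 11-00,111-0
  m30: 111-0,1111-
  m31: 1111- ←essential
Essential: -000-, 00110, 01101, 100-0, 1111-
Petrick residual → 11-00
Min cover (6 terms): b'c'd' + a'b'cde' + a'bcd'e + ab'c'e' + abd'e' + abcd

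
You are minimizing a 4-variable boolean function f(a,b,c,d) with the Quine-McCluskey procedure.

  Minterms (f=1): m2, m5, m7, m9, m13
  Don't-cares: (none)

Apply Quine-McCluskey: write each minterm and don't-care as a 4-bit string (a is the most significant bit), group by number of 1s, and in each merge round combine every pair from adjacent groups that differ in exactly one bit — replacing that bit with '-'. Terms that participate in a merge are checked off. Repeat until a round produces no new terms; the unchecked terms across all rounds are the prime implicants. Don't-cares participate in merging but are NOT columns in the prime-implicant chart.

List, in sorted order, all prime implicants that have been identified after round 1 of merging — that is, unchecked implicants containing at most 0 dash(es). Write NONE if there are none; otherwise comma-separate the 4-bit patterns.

Round 0: 0010 0101✓ 0111✓ 1001✓ 1101✓
Round 1: -101 01-1 1-01
PIs = {-101, 0010, 01-1, 1-01}

0010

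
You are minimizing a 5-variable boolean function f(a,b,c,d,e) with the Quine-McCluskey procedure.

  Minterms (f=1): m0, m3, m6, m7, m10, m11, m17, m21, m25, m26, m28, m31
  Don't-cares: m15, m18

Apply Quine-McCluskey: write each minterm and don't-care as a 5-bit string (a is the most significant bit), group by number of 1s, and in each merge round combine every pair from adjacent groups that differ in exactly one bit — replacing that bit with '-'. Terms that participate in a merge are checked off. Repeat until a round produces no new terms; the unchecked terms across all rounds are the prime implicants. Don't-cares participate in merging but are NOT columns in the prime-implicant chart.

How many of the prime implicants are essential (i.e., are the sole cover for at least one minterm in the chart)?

size-2^0 implicants → 00000  00011(✓)  00110(✓)  00111(✓)  01010(✓)  01011(✓)  01111(✓)  10001(✓)  10010(✓)  10101(✓)  11001(✓)  11010(✓)  11100  11111(✓)
size-2^1 implicants → -1010  -1111  0-011(✓)  0-111(✓)  00-11(✓)  0011-  01-11(✓)  0101-  1-001  1-010  10-01
size-2^2 implicants → 0--11
Unchecked terms (primes): -1010, -1111, 0--11, 00000, 0011-, 0101-, 1-001, 1-010, 10-01, 11100
Minterm coverage:
  m0 ⊆ 00000 [E]
  m3 ⊆ 0--11 [E]
  m6 ⊆ 0011- [E]
  m7 ⊆ 0--11,0011-
  m10 ⊆ -1010,0101-
  m11 ⊆ 0--11,0101-
  m17 ⊆ 1-001,10-01
  m21 ⊆ 10-01 [E]
  m25 ⊆ 1-001 [E]
  m26 ⊆ -1010,1-010
  m28 ⊆ 11100 [E]
  m31 ⊆ -1111 [E]
E = {-1111, 0--11, 00000, 0011-, 1-001, 10-01, 11100}

7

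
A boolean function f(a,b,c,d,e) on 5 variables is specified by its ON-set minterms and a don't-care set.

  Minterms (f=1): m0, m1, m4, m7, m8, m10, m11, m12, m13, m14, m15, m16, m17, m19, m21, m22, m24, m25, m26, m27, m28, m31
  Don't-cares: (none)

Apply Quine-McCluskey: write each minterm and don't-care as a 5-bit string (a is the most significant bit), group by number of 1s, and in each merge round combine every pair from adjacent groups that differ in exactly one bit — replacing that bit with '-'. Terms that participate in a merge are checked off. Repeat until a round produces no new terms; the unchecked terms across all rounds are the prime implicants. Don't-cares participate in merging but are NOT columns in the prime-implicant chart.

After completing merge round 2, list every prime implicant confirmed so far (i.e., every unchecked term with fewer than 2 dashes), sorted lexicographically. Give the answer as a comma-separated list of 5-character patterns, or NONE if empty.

size-2^0 implicants → 00000(✓)  00001(✓)  00100(✓)  00111(✓)  01000(✓)  01010(✓)  01011(✓)  01100(✓)  01101(✓)  01110(✓)  01111(✓)  10000(✓)  10001(✓)  10011(✓)  10101(✓)  10110  11000(✓)  11001(✓)  11010(✓)  11011(✓)  11100(✓)  11111(✓)
size-2^1 implicants → -0000(✓)  -0001(✓)  -1000(✓)  -1010(✓)  -1011(✓)  -1100(✓)  -1111(✓)  0-000(✓)  0-100(✓)  0-111  00-00(✓)  0000-(✓)  01-00(✓)  01-10(✓)  01-11(✓)  010-0(✓)  0101-(✓)  011-0(✓)  011-1(✓)  0110-(✓)  0111-(✓)  1-000(✓)  1-001(✓)  1-011(✓)  10-01  100-1(✓)  1000-(✓)  11-00(✓)  11-11(✓)  110-0(✓)  110-1(✓)  1100-(✓)  1101-(✓)
size-2^2 implicants → --000  -000-  -1-00  -1-11  -10-0  -101-  0--00  01--0  01-1-  011--  1-0-1  1-00-  110--
Unchecked terms (primes): --000, -000-, -1-00, -1-11, -10-0, -101-, 0--00, 0-111, 01--0, 01-1-, 011--, 1-0-1, 1-00-, 10-01, 10110, 110--

0-111, 10-01, 10110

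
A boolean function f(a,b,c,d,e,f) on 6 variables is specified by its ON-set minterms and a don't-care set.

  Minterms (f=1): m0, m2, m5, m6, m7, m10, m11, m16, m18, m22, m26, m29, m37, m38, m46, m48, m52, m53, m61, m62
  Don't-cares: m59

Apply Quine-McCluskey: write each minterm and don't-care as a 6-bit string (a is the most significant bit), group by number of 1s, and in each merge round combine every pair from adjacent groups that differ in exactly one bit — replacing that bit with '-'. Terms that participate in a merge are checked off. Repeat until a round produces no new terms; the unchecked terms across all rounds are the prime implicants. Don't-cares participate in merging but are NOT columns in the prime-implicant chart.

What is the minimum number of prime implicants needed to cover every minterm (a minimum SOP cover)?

Round 0: 000000✓ 000010✓ 000101✓ 000110✓ 000111✓ 001010✓ 001011✓ 010000✓ 010010✓ 010110✓ 011010✓ 011101✓ 100101✓ 100110✓ 101110✓ 110000✓ 110100✓ 110101✓ 111011 111101✓ 111110✓
Round 1: -00101 -00110 -10000 -11101 0-0000✓ 0-0010✓ 0-0110✓ 0-1010✓ 00-010✓ 000-10✓ 0000-0✓ 0001-1 00011- 00101- 01-010✓ 010-10✓ 0100-0✓ 1-0101 1-1110 10-110 11-101 110-00 11010-
Round 2: 0--010 0-0-10 0-00-0
PIs = {-00101, -00110, -10000, -11101, 0--010, 0-0-10, 0-00-0, 0001-1, 00011-, 00101-, 1-0101, 1-1110, 10-110, 11-101, 110-00, 11010-, 111011}
Coverage chart:
  m0: 0-00-0 ←essential
  m2: 0--010,0-0-10,0-00-0
  m5: -00101,0001-1
  m6: -00110,0-0-10,00011-
  m7: 0001-1,00011-
  m10: 0--010,00101-
  m11: 00101- ←essential
  m16: -10000,0-00-0
  m18: 0--010,0-0-10,0-00-0
  m22: 0-0-10 ←essential
  m26: 0--010 ←essential
  m29: -11101 ←essential
  m37: -00101,1-0101
  m38: -00110,10-110
  m46: 1-1110,10-110
  m48: -10000,110-00
  m52: 110-00,11010-
  m53: 1-0101,11-101,11010-
  m61: -11101,11-101
  m62: 1-1110 ←essential
Essential: -11101, 0--010, 0-0-10, 0-00-0, 00101-, 1-1110
Petrick residual → -00110, 0001-1, 1-0101, 110-00
Min cover (10 terms): b'c'def' + bcde'f + a'd'ef' + a'c'ef' + a'c'd'f' + a'b'c'df + a'b'cd'e + ac'de'f + acdef' + abc'e'f'

10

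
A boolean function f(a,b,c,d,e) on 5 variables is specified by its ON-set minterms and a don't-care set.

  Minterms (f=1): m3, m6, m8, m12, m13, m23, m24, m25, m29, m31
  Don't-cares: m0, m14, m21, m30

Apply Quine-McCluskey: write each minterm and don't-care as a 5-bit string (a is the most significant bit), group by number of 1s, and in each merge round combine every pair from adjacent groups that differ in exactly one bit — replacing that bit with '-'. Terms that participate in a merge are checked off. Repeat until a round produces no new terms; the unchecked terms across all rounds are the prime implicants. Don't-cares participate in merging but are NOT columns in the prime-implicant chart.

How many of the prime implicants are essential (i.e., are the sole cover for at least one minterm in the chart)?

Round 0: 00000✓ 00011 00110✓ 01000✓ 01100✓ 01101✓ 01110✓ 10101✓ 10111✓ 11000✓ 11001✓ 11101✓ 11110✓ 11111✓
Round 1: -1000 -1101 -1110 0-000 0-110 01-00 011-0 0110- 1-101✓ 1-111✓ 101-1✓ 11-01 1100- 111-1✓ 1111-
Round 2: 1-1-1
PIs = {-1000, -1101, -1110, 0-000, 0-110, 00011, 01-00, 011-0, 0110-, 1-1-1, 11-01, 1100-, 1111-}
Coverage chart:
  m3: 00011 ←essential
  m6: 0-110 ←essential
  m8: -1000,0-000,01-00
  m12: 01-00,011-0,0110-
  m13: -1101,0110-
  m23: 1-1-1 ←essential
  m24: -1000,1100-
  m25: 11-01,1100-
  m29: -1101,1-1-1,11-01
  m31: 1-1-1,1111-
Essential: 0-110, 00011, 1-1-1

3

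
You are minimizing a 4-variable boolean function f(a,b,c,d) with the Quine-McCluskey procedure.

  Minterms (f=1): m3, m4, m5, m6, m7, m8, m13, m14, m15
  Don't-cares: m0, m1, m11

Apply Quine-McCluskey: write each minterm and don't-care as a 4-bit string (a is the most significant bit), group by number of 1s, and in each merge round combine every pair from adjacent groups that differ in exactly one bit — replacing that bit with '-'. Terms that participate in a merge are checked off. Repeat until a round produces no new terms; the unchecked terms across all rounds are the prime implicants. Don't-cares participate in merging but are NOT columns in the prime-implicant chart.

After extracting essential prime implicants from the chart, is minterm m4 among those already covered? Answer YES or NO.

NO

Round 0: 0000✓ 0001✓ 0011✓ 0100✓ 0101✓ 0110✓ 0111✓ 1000✓ 1011✓ 1101✓ 1110✓ 1111✓
Round 1: -000 -011✓ -101✓ -110✓ -111✓ 0-00✓ 0-01✓ 0-11✓ 00-1✓ 000-✓ 01-0✓ 01-1✓ 010-✓ 011-✓ 1-11✓ 11-1✓ 111-✓
Round 2: --11 -1-1 -11- 0--1 0-0- 01--
PIs = {--11, -000, -1-1, -11-, 0--1, 0-0-, 01--}
Coverage chart:
  m3: --11,0--1
  m4: 0-0-,01--
  m5: -1-1,0--1,0-0-,01--
  m6: -11-,01--
  m7: --11,-1-1,-11-,0--1,01--
  m8: -000 ←essential
  m13: -1-1 ←essential
  m14: -11- ←essential
  m15: --11,-1-1,-11-
Essential: -000, -1-1, -11-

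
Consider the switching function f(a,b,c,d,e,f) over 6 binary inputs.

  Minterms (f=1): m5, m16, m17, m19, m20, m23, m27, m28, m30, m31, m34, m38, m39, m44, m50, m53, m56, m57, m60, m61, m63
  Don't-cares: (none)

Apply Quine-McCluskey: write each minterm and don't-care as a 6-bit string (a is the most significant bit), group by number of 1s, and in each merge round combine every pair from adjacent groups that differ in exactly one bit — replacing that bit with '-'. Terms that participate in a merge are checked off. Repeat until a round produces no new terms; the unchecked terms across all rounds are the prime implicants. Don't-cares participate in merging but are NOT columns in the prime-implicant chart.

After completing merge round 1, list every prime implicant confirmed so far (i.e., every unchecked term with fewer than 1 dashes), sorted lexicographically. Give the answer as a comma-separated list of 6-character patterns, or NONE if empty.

000101

size-2^0 implicants → 000101  010000(✓)  010001(✓)  010011(✓)  010100(✓)  010111(✓)  011011(✓)  011100(✓)  011110(✓)  011111(✓)  100010(✓)  100110(✓)  100111(✓)  101100(✓)  110010(✓)  110101(✓)  111000(✓)  111001(✓)  111100(✓)  111101(✓)  111111(✓)
size-2^1 implicants → -11100  -11111  01-011(✓)  01-100  01-111(✓)  010-00  010-11(✓)  0100-1  01000-  011-11(✓)  0111-0  01111-  1-0010  1-1100  100-10  10011-  11-101  111-00(✓)  111-01(✓)  11100-(✓)  1111-1  11110-(✓)
size-2^2 implicants → 01--11  111-0-
Unchecked terms (primes): -11100, -11111, 000101, 01--11, 01-100, 010-00, 0100-1, 01000-, 0111-0, 01111-, 1-0010, 1-1100, 100-10, 10011-, 11-101, 111-0-, 1111-1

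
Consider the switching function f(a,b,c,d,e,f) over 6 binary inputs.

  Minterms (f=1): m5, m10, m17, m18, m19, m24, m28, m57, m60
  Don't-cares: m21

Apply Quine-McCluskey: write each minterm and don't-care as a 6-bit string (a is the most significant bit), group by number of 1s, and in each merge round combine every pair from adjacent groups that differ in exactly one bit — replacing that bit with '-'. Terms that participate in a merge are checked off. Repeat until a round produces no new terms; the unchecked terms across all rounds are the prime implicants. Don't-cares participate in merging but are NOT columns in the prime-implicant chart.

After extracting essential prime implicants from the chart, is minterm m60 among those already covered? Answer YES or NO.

[col 0] 000101*, 001010, 010001*, 010010*, 010011*, 010101*, 011000*, 011100*, 111001, 111100*
[col 1] -11100, 0-0101, 010-01, 0100-1, 01001-, 011-00
Prime implicants: -11100, 0-0101, 001010, 010-01, 0100-1, 01001-, 011-00, 111001
PI chart (minterm → PIs covering it):
  5 | 0-0101  (sole → essential)
  10 | 001010  (sole → essential)
  17 | 010-01,0100-1
  18 | 01001-  (sole → essential)
  19 | 0100-1,01001-
  24 | 011-00  (sole → essential)
  28 | -11100,011-00
  57 | 111001  (sole → essential)
  60 | -11100  (sole → essential)
Essential prime implicants: -11100, 0-0101, 001010, 01001-, 011-00, 111001

YES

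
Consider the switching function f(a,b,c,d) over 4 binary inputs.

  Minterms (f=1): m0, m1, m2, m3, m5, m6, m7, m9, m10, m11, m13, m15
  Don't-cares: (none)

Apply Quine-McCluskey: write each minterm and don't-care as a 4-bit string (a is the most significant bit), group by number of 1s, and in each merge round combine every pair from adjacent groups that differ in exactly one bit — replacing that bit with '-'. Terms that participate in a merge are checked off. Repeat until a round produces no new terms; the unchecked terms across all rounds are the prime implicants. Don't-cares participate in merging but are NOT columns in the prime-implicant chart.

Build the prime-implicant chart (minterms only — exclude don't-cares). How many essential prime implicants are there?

4

Round 0: 0000✓ 0001✓ 0010✓ 0011✓ 0101✓ 0110✓ 0111✓ 1001✓ 1010✓ 1011✓ 1101✓ 1111✓
Round 1: -001✓ -010✓ -011✓ -101✓ -111✓ 0-01✓ 0-10✓ 0-11✓ 00-0✓ 00-1✓ 000-✓ 001-✓ 01-1✓ 011-✓ 1-01✓ 1-11✓ 10-1✓ 101-✓ 11-1✓
Round 2: --01✓ --11✓ -0-1✓ -01- -1-1✓ 0--1✓ 0-1- 00-- 1--1✓
Round 3: ---1
PIs = {---1, -01-, 0-1-, 00--}
Coverage chart:
  m0: 00-- ←essential
  m1: ---1,00--
  m2: -01-,0-1-,00--
  m3: ---1,-01-,0-1-,00--
  m5: ---1 ←essential
  m6: 0-1- ←essential
  m7: ---1,0-1-
  m9: ---1 ←essential
  m10: -01- ←essential
  m11: ---1,-01-
  m13: ---1 ←essential
  m15: ---1 ←essential
Essential: ---1, -01-, 0-1-, 00--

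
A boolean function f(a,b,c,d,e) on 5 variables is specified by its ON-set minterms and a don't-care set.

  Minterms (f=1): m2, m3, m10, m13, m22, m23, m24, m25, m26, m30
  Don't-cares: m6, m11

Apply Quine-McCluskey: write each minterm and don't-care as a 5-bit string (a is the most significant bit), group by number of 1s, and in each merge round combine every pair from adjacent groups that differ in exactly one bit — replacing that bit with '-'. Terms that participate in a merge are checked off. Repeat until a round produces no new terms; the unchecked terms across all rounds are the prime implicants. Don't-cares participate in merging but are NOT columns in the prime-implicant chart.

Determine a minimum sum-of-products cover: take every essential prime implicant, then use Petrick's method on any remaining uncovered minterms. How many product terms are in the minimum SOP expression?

[col 0] 00010*, 00011*, 00110*, 01010*, 01011*, 01101, 10110*, 10111*, 11000*, 11001*, 11010*, 11110*
[col 1] -0110, -1010, 0-010*, 0-011*, 00-10, 0001-*, 0101-*, 1-110, 1011-, 11-10, 110-0, 1100-
[col 2] 0-01-
Prime implicants: -0110, -1010, 0-01-, 00-10, 01101, 1-110, 1011-, 11-10, 110-0, 1100-
PI chart (minterm → PIs covering it):
  2 | 0-01-,00-10
  3 | 0-01-  (sole → essential)
  10 | -1010,0-01-
  13 | 01101  (sole → essential)
  22 | -0110,1-110,1011-
  23 | 1011-  (sole → essential)
  24 | 110-0,1100-
  25 | 1100-  (sole → essential)
  26 | -1010,11-10,110-0
  30 | 1-110,11-10
Essential prime implicants: 0-01-, 01101, 1011-, 1100-
Petrick residual → 11-10
Minimum SOP uses 5 PIs: a'c'd + a'bcd'e + ab'cd + abde' + abc'd'

5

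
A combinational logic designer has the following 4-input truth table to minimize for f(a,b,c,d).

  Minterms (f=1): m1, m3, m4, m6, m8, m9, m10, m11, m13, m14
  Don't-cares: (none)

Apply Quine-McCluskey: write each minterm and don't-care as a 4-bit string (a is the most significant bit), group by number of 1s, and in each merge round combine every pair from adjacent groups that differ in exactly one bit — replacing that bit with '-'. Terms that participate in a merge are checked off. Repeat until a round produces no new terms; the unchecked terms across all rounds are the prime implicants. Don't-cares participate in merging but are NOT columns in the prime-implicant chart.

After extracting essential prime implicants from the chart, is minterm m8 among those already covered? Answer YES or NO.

YES

size-2^0 implicants → 0001(✓)  0011(✓)  0100(✓)  0110(✓)  1000(✓)  1001(✓)  1010(✓)  1011(✓)  1101(✓)  1110(✓)
size-2^1 implicants → -001(✓)  -011(✓)  -110  00-1(✓)  01-0  1-01  1-10  10-0(✓)  10-1(✓)  100-(✓)  101-(✓)
size-2^2 implicants → -0-1  10--
Unchecked terms (primes): -0-1, -110, 01-0, 1-01, 1-10, 10--
Minterm coverage:
  m1 ⊆ -0-1 [E]
  m3 ⊆ -0-1 [E]
  m4 ⊆ 01-0 [E]
  m6 ⊆ -110,01-0
  m8 ⊆ 10-- [E]
  m9 ⊆ -0-1,1-01,10--
  m10 ⊆ 1-10,10--
  m11 ⊆ -0-1,10--
  m13 ⊆ 1-01 [E]
  m14 ⊆ -110,1-10
E = {-0-1, 01-0, 1-01, 10--}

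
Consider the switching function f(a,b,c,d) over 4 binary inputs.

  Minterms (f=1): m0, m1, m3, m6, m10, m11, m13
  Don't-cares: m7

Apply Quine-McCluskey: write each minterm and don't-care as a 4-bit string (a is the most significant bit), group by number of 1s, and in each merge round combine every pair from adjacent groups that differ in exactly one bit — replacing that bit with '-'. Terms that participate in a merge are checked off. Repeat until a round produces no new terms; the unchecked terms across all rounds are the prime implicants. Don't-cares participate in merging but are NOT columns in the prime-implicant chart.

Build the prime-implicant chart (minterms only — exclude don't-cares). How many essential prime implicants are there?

[col 0] 0000*, 0001*, 0011*, 0110*, 0111*, 1010*, 1011*, 1101
[col 1] -011, 0-11, 00-1, 000-, 011-, 101-
Prime implicants: -011, 0-11, 00-1, 000-, 011-, 101-, 1101
PI chart (minterm → PIs covering it):
  0 | 000-  (sole → essential)
  1 | 00-1,000-
  3 | -011,0-11,00-1
  6 | 011-  (sole → essential)
  10 | 101-  (sole → essential)
  11 | -011,101-
  13 | 1101  (sole → essential)
Essential prime implicants: 000-, 011-, 101-, 1101

4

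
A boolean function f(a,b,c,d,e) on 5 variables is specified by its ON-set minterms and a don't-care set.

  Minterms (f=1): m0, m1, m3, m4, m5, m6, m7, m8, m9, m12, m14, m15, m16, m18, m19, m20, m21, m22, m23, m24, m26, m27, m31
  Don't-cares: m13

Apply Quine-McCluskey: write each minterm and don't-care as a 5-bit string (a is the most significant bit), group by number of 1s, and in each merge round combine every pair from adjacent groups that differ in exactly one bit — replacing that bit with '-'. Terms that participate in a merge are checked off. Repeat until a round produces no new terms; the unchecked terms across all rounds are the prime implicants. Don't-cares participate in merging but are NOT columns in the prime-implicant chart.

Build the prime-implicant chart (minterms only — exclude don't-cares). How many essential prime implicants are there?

Round 0: 00000✓ 00001✓ 00011✓ 00100✓ 00101✓ 00110✓ 00111✓ 01000✓ 01001✓ 01100✓ 01101✓ 01110✓ 01111✓ 10000✓ 10010✓ 10011✓ 10100✓ 10101✓ 10110✓ 10111✓ 11000✓ 11010✓ 11011✓ 11111✓
Round 1: -0000✓ -0011✓ -0100✓ -0101✓ -0110✓ -0111✓ -1000✓ -1111✓ 0-000✓ 0-001✓ 0-100✓ 0-101✓ 0-110✓ 0-111✓ 00-00✓ 00-01✓ 00-11✓ 000-1✓ 0000-✓ 001-0✓ 001-1✓ 0010-✓ 0011-✓ 01-00✓ 01-01✓ 0100-✓ 011-0✓ 011-1✓ 0110-✓ 0111-✓ 1-000✓ 1-010✓ 1-011✓ 1-111✓ 10-00✓ 10-10✓ 10-11✓ 100-0✓ 1001-✓ 101-0✓ 101-1✓ 1010-✓ 1011-✓ 11-11✓ 110-0✓ 1101-✓
Round 2: --000 --111 -0-00 -0-11 -01-0✓ -01-1✓ -010-✓ -011-✓ 0--00✓ 0--01✓ 0-00-✓ 0-1-0✓ 0-1-1✓ 0-10-✓ 0-11-✓ 00--1 00-0-✓ 001--✓ 01-0-✓ 011--✓ 1--11 1-0-0 1-01- 10--0 10-1- 101--✓
Round 3: -01-- 0--0- 0-1--
PIs = {--000, --111, -0-00, -0-11, -01--, 0--0-, 0-1--, 00--1, 1--11, 1-0-0, 1-01-, 10--0, 10-1-}
Coverage chart:
  m0: --000,-0-00,0--0-
  m1: 0--0-,00--1
  m3: -0-11,00--1
  m4: -0-00,-01--,0--0-,0-1--
  m5: -01--,0--0-,0-1--,00--1
  m6: -01--,0-1--
  m7: --111,-0-11,-01--,0-1--,00--1
  m8: --000,0--0-
  m9: 0--0- ←essential
  m12: 0--0-,0-1--
  m14: 0-1-- ←essential
  m15: --111,0-1--
  m16: --000,-0-00,1-0-0,10--0
  m18: 1-0-0,1-01-,10--0,10-1-
  m19: -0-11,1--11,1-01-,10-1-
  m20: -0-00,-01--,10--0
  m21: -01-- ←essential
  m22: -01--,10--0,10-1-
  m23: --111,-0-11,-01--,1--11,10-1-
  m24: --000,1-0-0
  m26: 1-0-0,1-01-
  m27: 1--11,1-01-
  m31: --111,1--11
Essential: -01--, 0--0-, 0-1--

3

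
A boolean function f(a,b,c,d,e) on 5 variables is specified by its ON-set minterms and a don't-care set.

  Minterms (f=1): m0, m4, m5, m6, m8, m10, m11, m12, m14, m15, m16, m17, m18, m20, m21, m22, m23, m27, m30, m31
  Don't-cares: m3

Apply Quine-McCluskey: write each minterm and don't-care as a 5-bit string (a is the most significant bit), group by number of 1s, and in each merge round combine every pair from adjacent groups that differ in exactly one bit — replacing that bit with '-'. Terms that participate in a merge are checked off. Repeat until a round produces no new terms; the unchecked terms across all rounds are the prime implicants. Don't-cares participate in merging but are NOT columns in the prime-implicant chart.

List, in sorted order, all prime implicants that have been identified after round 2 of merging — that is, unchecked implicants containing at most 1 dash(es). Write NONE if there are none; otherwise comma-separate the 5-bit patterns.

0-011

[col 0] 00000*, 00011*, 00100*, 00101*, 00110*, 01000*, 01010*, 01011*, 01100*, 01110*, 01111*, 10000*, 10001*, 10010*, 10100*, 10101*, 10110*, 10111*, 11011*, 11110*, 11111*
[col 1] -0000*, -0100*, -0101*, -0110*, -1011*, -1110*, -1111*, 0-000*, 0-011, 0-100*, 0-110*, 00-00*, 001-0*, 0010-*, 01-00*, 01-10*, 01-11*, 010-0*, 0101-*, 011-0*, 0111-*, 1-110*, 1-111*, 10-00*, 10-01*, 10-10*, 100-0*, 1000-*, 101-0*, 101-1*, 1010-*, 1011-*, 11-11*, 1111-*
[col 2] --110, -0-00, -01-0, -010-, -1-11, -111-, 0--00, 0-1-0, 01--0, 01-1-, 1-11-, 10--0, 10-0-, 101--
Prime implicants: --110, -0-00, -01-0, -010-, -1-11, -111-, 0--00, 0-011, 0-1-0, 01--0, 01-1-, 1-11-, 10--0, 10-0-, 101--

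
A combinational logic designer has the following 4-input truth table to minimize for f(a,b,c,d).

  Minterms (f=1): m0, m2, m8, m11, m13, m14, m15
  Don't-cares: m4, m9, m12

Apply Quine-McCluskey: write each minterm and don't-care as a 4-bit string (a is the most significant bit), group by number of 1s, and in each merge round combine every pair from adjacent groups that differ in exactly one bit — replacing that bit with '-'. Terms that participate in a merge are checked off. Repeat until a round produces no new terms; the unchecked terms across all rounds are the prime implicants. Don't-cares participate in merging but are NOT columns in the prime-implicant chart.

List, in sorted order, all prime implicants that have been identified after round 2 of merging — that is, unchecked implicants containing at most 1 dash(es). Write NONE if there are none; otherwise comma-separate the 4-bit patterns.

00-0

Round 0: 0000✓ 0010✓ 0100✓ 1000✓ 1001✓ 1011✓ 1100✓ 1101✓ 1110✓ 1111✓
Round 1: -000✓ -100✓ 0-00✓ 00-0 1-00✓ 1-01✓ 1-11✓ 10-1✓ 100-✓ 11-0✓ 11-1✓ 110-✓ 111-✓
Round 2: --00 1--1 1-0- 11--
PIs = {--00, 00-0, 1--1, 1-0-, 11--}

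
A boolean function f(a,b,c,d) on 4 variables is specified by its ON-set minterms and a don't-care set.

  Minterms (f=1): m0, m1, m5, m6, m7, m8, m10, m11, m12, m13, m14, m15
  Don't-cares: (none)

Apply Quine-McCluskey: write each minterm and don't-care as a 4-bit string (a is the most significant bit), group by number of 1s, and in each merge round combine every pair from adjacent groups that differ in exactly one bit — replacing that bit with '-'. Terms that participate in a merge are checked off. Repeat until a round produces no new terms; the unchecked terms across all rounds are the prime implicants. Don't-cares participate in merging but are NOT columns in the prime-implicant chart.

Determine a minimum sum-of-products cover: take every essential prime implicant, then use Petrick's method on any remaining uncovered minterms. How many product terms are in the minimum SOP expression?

5

[col 0] 0000*, 0001*, 0101*, 0110*, 0111*, 1000*, 1010*, 1011*, 1100*, 1101*, 1110*, 1111*
[col 1] -000, -101*, -110*, -111*, 0-01, 000-, 01-1*, 011-*, 1-00*, 1-10*, 1-11*, 10-0*, 101-*, 11-0*, 11-1*, 110-*, 111-*
[col 2] -1-1, -11-, 1--0, 1-1-, 11--
Prime implicants: -000, -1-1, -11-, 0-01, 000-, 1--0, 1-1-, 11--
PI chart (minterm → PIs covering it):
  0 | -000,000-
  1 | 0-01,000-
  5 | -1-1,0-01
  6 | -11-  (sole → essential)
  7 | -1-1,-11-
  8 | -000,1--0
  10 | 1--0,1-1-
  11 | 1-1-  (sole → essential)
  12 | 1--0,11--
  13 | -1-1,11--
  14 | -11-,1--0,1-1-,11--
  15 | -1-1,-11-,1-1-,11--
Essential prime implicants: -11-, 1-1-
Petrick residual → -000, 0-01, 11--
Minimum SOP uses 5 PIs: b'c'd' + bc + a'c'd + ac + ab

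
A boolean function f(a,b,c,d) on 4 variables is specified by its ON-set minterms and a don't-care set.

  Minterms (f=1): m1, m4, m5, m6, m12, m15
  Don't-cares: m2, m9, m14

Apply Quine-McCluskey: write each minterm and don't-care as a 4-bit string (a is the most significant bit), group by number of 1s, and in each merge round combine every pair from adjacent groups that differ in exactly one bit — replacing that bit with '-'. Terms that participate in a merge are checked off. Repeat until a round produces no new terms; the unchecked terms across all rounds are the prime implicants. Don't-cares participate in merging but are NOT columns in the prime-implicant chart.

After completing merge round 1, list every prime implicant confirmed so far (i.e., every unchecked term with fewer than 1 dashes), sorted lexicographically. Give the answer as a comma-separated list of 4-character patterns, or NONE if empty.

NONE

size-2^0 implicants → 0001(✓)  0010(✓)  0100(✓)  0101(✓)  0110(✓)  1001(✓)  1100(✓)  1110(✓)  1111(✓)
size-2^1 implicants → -001  -100(✓)  -110(✓)  0-01  0-10  01-0(✓)  010-  11-0(✓)  111-
size-2^2 implicants → -1-0
Unchecked terms (primes): -001, -1-0, 0-01, 0-10, 010-, 111-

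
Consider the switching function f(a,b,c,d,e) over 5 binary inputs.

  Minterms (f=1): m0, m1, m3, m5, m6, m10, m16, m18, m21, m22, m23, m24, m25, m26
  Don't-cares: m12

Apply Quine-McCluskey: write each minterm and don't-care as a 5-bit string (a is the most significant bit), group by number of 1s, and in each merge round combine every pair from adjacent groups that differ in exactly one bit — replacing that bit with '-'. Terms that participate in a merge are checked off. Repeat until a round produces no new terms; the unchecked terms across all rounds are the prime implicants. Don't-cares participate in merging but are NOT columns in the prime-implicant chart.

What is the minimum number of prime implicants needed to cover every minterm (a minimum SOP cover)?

8

Round 0: 00000✓ 00001✓ 00011✓ 00101✓ 00110✓ 01010✓ 01100 10000✓ 10010✓ 10101✓ 10110✓ 10111✓ 11000✓ 11001✓ 11010✓
Round 1: -0000 -0101 -0110 -1010 00-01 000-1 0000- 1-000✓ 1-010✓ 10-10 100-0✓ 101-1 1011- 110-0✓ 1100-
Round 2: 1-0-0
PIs = {-0000, -0101, -0110, -1010, 00-01, 000-1, 0000-, 01100, 1-0-0, 10-10, 101-1, 1011-, 1100-}
Coverage chart:
  m0: -0000,0000-
  m1: 00-01,000-1,0000-
  m3: 000-1 ←essential
  m5: -0101,00-01
  m6: -0110 ←essential
  m10: -1010 ←essential
  m16: -0000,1-0-0
  m18: 1-0-0,10-10
  m21: -0101,101-1
  m22: -0110,10-10,1011-
  m23: 101-1,1011-
  m24: 1-0-0,1100-
  m25: 1100- ←essential
  m26: -1010,1-0-0
Essential: -0110, -1010, 000-1, 1100-
Petrick residual → -0000, -0101, 1-0-0, 101-1
Min cover (8 terms): b'c'd'e' + b'cd'e + b'cde' + bc'de' + a'b'c'e + ac'e' + ab'ce + abc'd'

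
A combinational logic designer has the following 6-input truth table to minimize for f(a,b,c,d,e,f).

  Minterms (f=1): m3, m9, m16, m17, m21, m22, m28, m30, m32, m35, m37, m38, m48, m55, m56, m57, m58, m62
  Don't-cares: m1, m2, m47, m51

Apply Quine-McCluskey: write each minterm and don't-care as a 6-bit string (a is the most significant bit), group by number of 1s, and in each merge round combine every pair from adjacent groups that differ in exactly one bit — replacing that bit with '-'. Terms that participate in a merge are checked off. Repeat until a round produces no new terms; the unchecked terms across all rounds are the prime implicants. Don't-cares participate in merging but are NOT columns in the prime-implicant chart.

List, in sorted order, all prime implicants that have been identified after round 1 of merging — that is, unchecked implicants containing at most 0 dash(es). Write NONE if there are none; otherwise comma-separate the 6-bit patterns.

100101, 100110, 101111

Round 0: 000001✓ 000010✓ 000011✓ 001001✓ 010000✓ 010001✓ 010101✓ 010110✓ 011100✓ 011110✓ 100000✓ 100011✓ 100101 100110 101111 110000✓ 110011✓ 110111✓ 111000✓ 111001✓ 111010✓ 111110✓
Round 1: -00011 -10000 -11110 0-0001 00-001 0000-1 00001- 01-110 010-01 01000- 0111-0 1-0000 1-0011 11-000 110-11 111-10 1110-0 11100-
PIs = {-00011, -10000, -11110, 0-0001, 00-001, 0000-1, 00001-, 01-110, 010-01, 01000-, 0111-0, 1-0000, 1-0011, 100101, 100110, 101111, 11-000, 110-11, 111-10, 1110-0, 11100-}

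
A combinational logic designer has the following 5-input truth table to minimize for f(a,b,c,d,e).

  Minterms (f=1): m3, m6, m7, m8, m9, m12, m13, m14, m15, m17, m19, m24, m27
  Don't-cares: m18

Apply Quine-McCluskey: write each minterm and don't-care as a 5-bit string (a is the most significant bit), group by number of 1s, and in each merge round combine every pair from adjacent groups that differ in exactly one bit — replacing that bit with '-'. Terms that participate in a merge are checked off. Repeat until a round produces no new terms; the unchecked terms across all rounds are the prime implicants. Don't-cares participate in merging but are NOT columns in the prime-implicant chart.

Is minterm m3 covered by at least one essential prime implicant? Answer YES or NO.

NO

Round 0: 00011✓ 00110✓ 00111✓ 01000✓ 01001✓ 01100✓ 01101✓ 01110✓ 01111✓ 10001✓ 10010✓ 10011✓ 11000✓ 11011✓
Round 1: -0011 -1000 0-110✓ 0-111✓ 00-11 0011-✓ 01-00✓ 01-01✓ 0100-✓ 011-0✓ 011-1✓ 0110-✓ 0111-✓ 1-011 100-1 1001-
Round 2: 0-11- 01-0- 011--
PIs = {-0011, -1000, 0-11-, 00-11, 01-0-, 011--, 1-011, 100-1, 1001-}
Coverage chart:
  m3: -0011,00-11
  m6: 0-11- ←essential
  m7: 0-11-,00-11
  m8: -1000,01-0-
  m9: 01-0- ←essential
  m12: 01-0-,011--
  m13: 01-0-,011--
  m14: 0-11-,011--
  m15: 0-11-,011--
  m17: 100-1 ←essential
  m19: -0011,1-011,100-1,1001-
  m24: -1000 ←essential
  m27: 1-011 ←essential
Essential: -1000, 0-11-, 01-0-, 1-011, 100-1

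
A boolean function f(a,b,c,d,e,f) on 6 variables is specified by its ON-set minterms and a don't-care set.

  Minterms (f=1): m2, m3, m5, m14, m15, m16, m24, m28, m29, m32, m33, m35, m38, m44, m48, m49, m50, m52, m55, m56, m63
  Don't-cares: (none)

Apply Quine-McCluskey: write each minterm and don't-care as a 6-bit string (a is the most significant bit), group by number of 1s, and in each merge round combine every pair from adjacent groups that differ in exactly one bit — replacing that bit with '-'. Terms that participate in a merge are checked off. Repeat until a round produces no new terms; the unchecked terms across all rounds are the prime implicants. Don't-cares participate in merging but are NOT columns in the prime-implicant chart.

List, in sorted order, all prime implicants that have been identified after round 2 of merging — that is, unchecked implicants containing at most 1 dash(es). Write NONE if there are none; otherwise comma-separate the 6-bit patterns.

[col 0] 000010*, 000011*, 000101, 001110*, 001111*, 010000*, 011000*, 011100*, 011101*, 100000*, 100001*, 100011*, 100110, 101100, 110000*, 110001*, 110010*, 110100*, 110111*, 111000*, 111111*
[col 1] -00011, -10000*, -11000*, 00001-, 00111-, 01-000*, 011-00, 01110-, 1-0000*, 1-0001*, 1000-1, 10000-*, 11-000*, 11-111, 110-00, 1100-0, 11000-*
[col 2] -1-000, 1-000-
Prime implicants: -00011, -1-000, 00001-, 000101, 00111-, 011-00, 01110-, 1-000-, 1000-1, 100110, 101100, 11-111, 110-00, 1100-0

-00011, 00001-, 000101, 00111-, 011-00, 01110-, 1000-1, 100110, 101100, 11-111, 110-00, 1100-0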